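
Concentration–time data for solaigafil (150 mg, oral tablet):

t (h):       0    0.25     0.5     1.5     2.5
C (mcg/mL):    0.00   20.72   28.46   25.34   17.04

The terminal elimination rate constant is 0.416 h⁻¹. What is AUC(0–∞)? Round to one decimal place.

Trapezoidal AUC_0→2.5:
  [0→0.25]: (0.00+20.72)/2 × 0.25 = 2.59
  [0.25→0.5]: (20.72+28.46)/2 × 0.25 = 6.1475
  [0.5→1.5]: (28.46+25.34)/2 × 1 = 26.9
  [1.5→2.5]: (25.34+17.04)/2 × 1 = 21.19
  Sum = 56.8275 mcg/mL·h
Extrapolated tail: C_last / k_e = 17.04 / 0.416 = 40.962
AUC_0→∞ = 56.8275 + 40.962 = 97.7895 mcg/mL·h

AUC = 97.8 mcg/mL·h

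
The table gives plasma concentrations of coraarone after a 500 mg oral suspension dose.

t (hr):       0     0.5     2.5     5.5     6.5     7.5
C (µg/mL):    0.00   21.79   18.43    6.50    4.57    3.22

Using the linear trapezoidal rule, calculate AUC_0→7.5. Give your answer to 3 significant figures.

Trapezoidal AUC_0→7.5:
  [0→0.5]: (0.00+21.79)/2 × 0.5 = 5.4475
  [0.5→2.5]: (21.79+18.43)/2 × 2 = 40.22
  [2.5→5.5]: (18.43+6.50)/2 × 3 = 37.395
  [5.5→6.5]: (6.50+4.57)/2 × 1 = 5.535
  [6.5→7.5]: (4.57+3.22)/2 × 1 = 3.895
  Sum = 92.4925 µg/mL·hr

AUC = 92.5 µg/mL·hr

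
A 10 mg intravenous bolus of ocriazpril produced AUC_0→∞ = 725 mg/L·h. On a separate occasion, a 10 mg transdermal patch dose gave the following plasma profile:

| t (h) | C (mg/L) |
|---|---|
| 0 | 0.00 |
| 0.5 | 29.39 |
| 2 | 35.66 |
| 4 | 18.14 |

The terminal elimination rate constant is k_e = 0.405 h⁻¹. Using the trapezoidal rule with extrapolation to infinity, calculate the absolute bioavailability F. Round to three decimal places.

Trapezoidal AUC_0→4 (transdermal patch):
  [0→0.5]: (0.00+29.39)/2 × 0.5 = 7.3475
  [0.5→2]: (29.39+35.66)/2 × 1.5 = 48.7875
  [2→4]: (35.66+18.14)/2 × 2 = 53.8
  Sum = 109.935 mg/L·h
Tail: C_last/k_e = 18.14/0.405 = 44.790
AUC_0→∞ (transdermal patch) = 109.935 + 44.790 = 154.725 mg/L·h
F = (AUC_ev/D_ev)/(AUC_iv/D_iv) = (154.725/10)/(725/10) = 15.4725/72.5 = 0.2134

F = 0.213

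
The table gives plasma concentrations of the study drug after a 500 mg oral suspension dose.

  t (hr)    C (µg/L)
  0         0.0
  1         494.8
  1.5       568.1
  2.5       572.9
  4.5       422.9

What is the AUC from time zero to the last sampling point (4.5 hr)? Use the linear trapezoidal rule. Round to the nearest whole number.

Trapezoidal AUC_0→4.5:
  [0→1]: (0.0+494.8)/2 × 1 = 247.4
  [1→1.5]: (494.8+568.1)/2 × 0.5 = 265.725
  [1.5→2.5]: (568.1+572.9)/2 × 1 = 570.5
  [2.5→4.5]: (572.9+422.9)/2 × 2 = 995.8
  Sum = 2079.425 µg/L·hr

AUC = 2079 µg/L·hr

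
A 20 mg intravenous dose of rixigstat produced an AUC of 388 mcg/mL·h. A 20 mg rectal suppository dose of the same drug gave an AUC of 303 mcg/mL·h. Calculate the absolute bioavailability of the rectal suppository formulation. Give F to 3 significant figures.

F = 0.781

F = (AUC_ev / D_ev) / (AUC_iv / D_iv)
  = (303/20) / (388/20)
  = 15.15 / 19.4 = 0.7809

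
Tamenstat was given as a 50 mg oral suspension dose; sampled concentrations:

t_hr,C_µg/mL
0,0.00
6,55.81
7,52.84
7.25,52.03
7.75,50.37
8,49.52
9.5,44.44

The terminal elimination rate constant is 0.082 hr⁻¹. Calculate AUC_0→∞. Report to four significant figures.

Trapezoidal AUC_0→9.5:
  [0→6]: (0.00+55.81)/2 × 6 = 167.43
  [6→7]: (55.81+52.84)/2 × 1 = 54.325
  [7→7.25]: (52.84+52.03)/2 × 0.25 = 13.10875
  [7.25→7.75]: (52.03+50.37)/2 × 0.5 = 25.6
  [7.75→8]: (50.37+49.52)/2 × 0.25 = 12.48625
  [8→9.5]: (49.52+44.44)/2 × 1.5 = 70.47
  Sum = 343.42 µg/mL·hr
Extrapolated tail: C_last / k_e = 44.44 / 0.082 = 541.951
AUC_0→∞ = 343.42 + 541.951 = 885.371 µg/mL·hr

AUC = 885.4 µg/mL·hr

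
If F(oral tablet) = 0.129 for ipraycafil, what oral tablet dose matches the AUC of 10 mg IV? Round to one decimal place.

For equal systemic exposure: F × D_ev = D_iv
D_ev = D_iv / F = 10 / 0.129 = 77.5194 mg

D_oral = 77.5 mg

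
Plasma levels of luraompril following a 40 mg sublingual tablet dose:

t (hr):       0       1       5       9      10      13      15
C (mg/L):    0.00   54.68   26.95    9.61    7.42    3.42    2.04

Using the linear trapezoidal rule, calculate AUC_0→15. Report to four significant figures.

AUC = 294.0 mg/L·hr

Trapezoidal AUC_0→15:
  [0→1]: (0.00+54.68)/2 × 1 = 27.34
  [1→5]: (54.68+26.95)/2 × 4 = 163.26
  [5→9]: (26.95+9.61)/2 × 4 = 73.12
  [9→10]: (9.61+7.42)/2 × 1 = 8.515
  [10→13]: (7.42+3.42)/2 × 3 = 16.26
  [13→15]: (3.42+2.04)/2 × 2 = 5.46
  Sum = 293.955 mg/L·hr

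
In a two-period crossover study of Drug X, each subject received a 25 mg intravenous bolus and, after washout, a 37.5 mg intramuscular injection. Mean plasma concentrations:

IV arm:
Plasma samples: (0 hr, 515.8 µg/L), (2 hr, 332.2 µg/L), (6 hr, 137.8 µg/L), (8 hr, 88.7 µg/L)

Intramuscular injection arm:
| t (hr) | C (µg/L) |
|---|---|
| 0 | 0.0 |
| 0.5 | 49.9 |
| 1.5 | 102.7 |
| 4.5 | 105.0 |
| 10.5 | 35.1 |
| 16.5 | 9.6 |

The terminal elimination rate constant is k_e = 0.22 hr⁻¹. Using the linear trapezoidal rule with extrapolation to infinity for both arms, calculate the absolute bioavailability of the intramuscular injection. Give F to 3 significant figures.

Trapezoidal AUC_0→8 (IV):
  [0→2]: (515.8+332.2)/2 × 2 = 848.0
  [2→6]: (332.2+137.8)/2 × 4 = 940.0
  [6→8]: (137.8+88.7)/2 × 2 = 226.5
  Sum = 2014.5 µg/L·hr
IV tail: 88.7/0.22 = 403.182; AUC_iv,0→∞ = 2014.5 + 403.182 = 2417.682 µg/L·hr
Trapezoidal AUC_0→16.5 (intramuscular injection):
  [0→0.5]: (0.0+49.9)/2 × 0.5 = 12.475
  [0.5→1.5]: (49.9+102.7)/2 × 1 = 76.3
  [1.5→4.5]: (102.7+105.0)/2 × 3 = 311.55
  [4.5→10.5]: (105.0+35.1)/2 × 6 = 420.3
  [10.5→16.5]: (35.1+9.6)/2 × 6 = 134.1
  Sum = 954.725 µg/L·hr
intramuscular injection tail: 9.6/0.22 = 43.636; AUC_ev,0→∞ = 954.725 + 43.636 = 998.361 µg/L·hr
F = (AUC_ev/D_ev)/(AUC_iv/D_iv) = (998.361/37.5)/(2417.682/25) = 26.62296/96.70728 = 0.2753

F = 0.275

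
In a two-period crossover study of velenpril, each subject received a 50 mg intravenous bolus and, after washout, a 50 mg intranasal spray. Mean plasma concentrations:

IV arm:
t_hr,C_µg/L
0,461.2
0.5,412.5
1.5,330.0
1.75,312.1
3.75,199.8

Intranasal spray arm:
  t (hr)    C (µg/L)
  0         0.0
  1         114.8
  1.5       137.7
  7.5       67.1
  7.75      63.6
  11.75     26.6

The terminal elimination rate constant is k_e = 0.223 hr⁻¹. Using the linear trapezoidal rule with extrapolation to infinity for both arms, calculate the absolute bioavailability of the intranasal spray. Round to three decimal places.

F = 0.506

Trapezoidal AUC_0→3.75 (IV):
  [0→0.5]: (461.2+412.5)/2 × 0.5 = 218.425
  [0.5→1.5]: (412.5+330.0)/2 × 1 = 371.25
  [1.5→1.75]: (330.0+312.1)/2 × 0.25 = 80.2625
  [1.75→3.75]: (312.1+199.8)/2 × 2 = 511.9
  Sum = 1181.8375 µg/L·hr
IV tail: 199.8/0.223 = 895.964; AUC_iv,0→∞ = 1181.8375 + 895.964 = 2077.8015 µg/L·hr
Trapezoidal AUC_0→11.75 (intranasal spray):
  [0→1]: (0.0+114.8)/2 × 1 = 57.4
  [1→1.5]: (114.8+137.7)/2 × 0.5 = 63.125
  [1.5→7.5]: (137.7+67.1)/2 × 6 = 614.4
  [7.5→7.75]: (67.1+63.6)/2 × 0.25 = 16.3375
  [7.75→11.75]: (63.6+26.6)/2 × 4 = 180.4
  Sum = 931.6625 µg/L·hr
intranasal spray tail: 26.6/0.223 = 119.283; AUC_ev,0→∞ = 931.6625 + 119.283 = 1050.9455 µg/L·hr
F = (AUC_ev/D_ev)/(AUC_iv/D_iv) = (1050.9455/50)/(2077.8015/50) = 21.01891/41.55603 = 0.5058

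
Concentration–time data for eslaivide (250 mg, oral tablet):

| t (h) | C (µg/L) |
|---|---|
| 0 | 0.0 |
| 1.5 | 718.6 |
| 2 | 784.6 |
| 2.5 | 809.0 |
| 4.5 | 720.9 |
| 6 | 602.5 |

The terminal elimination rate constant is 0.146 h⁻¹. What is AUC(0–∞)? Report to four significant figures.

AUC = 7962 µg/L·h

Trapezoidal AUC_0→6:
  [0→1.5]: (0.0+718.6)/2 × 1.5 = 538.95
  [1.5→2]: (718.6+784.6)/2 × 0.5 = 375.8
  [2→2.5]: (784.6+809.0)/2 × 0.5 = 398.4
  [2.5→4.5]: (809.0+720.9)/2 × 2 = 1529.9
  [4.5→6]: (720.9+602.5)/2 × 1.5 = 992.55
  Sum = 3835.6 µg/L·h
Extrapolated tail: C_last / k_e = 602.5 / 0.146 = 4126.712
AUC_0→∞ = 3835.6 + 4126.712 = 7962.312 µg/L·h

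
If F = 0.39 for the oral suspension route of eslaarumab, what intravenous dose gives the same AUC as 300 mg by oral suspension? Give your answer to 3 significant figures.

Systemic exposure from an extravascular dose = F × D_ev, so the equivalent IV dose is F × D_ev.
D_iv = F × D_ev = 0.39 × 300 = 117 mg

D_iv = 117 mg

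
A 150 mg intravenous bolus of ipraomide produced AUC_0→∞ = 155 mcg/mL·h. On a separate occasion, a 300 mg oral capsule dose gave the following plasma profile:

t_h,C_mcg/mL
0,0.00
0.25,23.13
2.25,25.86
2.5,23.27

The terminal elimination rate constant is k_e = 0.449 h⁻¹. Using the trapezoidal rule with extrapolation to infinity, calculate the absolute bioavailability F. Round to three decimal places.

Trapezoidal AUC_0→2.5 (oral capsule):
  [0→0.25]: (0.00+23.13)/2 × 0.25 = 2.89125
  [0.25→2.25]: (23.13+25.86)/2 × 2 = 48.99
  [2.25→2.5]: (25.86+23.27)/2 × 0.25 = 6.14125
  Sum = 58.0225 mcg/mL·h
Tail: C_last/k_e = 23.27/0.449 = 51.826
AUC_0→∞ (oral capsule) = 58.0225 + 51.826 = 109.8485 mcg/mL·h
F = (AUC_ev/D_ev)/(AUC_iv/D_iv) = (109.8485/300)/(155/150) = 0.366162/1.03333 = 0.3544

F = 0.354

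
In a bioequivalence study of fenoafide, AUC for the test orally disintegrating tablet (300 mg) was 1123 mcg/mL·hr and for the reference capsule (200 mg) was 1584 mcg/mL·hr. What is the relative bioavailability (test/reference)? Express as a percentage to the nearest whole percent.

F_rel = (AUC_test/D_test) / (AUC_ref/D_ref)
      = (1123/300) / (1584/200)
      = 3.74333 / 7.92 = 0.4726 = 47.26%

F_rel = 47%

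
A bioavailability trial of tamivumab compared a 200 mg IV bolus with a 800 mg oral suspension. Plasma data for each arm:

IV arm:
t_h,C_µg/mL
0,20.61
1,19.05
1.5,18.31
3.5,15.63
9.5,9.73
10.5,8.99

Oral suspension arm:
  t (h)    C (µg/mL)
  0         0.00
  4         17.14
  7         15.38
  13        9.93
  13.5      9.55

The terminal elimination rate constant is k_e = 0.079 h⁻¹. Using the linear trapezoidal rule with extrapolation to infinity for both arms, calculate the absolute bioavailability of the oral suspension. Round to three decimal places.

Trapezoidal AUC_0→10.5 (IV):
  [0→1]: (20.61+19.05)/2 × 1 = 19.83
  [1→1.5]: (19.05+18.31)/2 × 0.5 = 9.34
  [1.5→3.5]: (18.31+15.63)/2 × 2 = 33.94
  [3.5→9.5]: (15.63+9.73)/2 × 6 = 76.08
  [9.5→10.5]: (9.73+8.99)/2 × 1 = 9.36
  Sum = 148.55 µg/mL·h
IV tail: 8.99/0.079 = 113.797; AUC_iv,0→∞ = 148.55 + 113.797 = 262.347 µg/mL·h
Trapezoidal AUC_0→13.5 (oral suspension):
  [0→4]: (0.00+17.14)/2 × 4 = 34.28
  [4→7]: (17.14+15.38)/2 × 3 = 48.78
  [7→13]: (15.38+9.93)/2 × 6 = 75.93
  [13→13.5]: (9.93+9.55)/2 × 0.5 = 4.87
  Sum = 163.86 µg/mL·h
oral suspension tail: 9.55/0.079 = 120.886; AUC_ev,0→∞ = 163.86 + 120.886 = 284.746 µg/mL·h
F = (AUC_ev/D_ev)/(AUC_iv/D_iv) = (284.746/800)/(262.347/200) = 0.3559325/1.311735 = 0.2713

F = 0.271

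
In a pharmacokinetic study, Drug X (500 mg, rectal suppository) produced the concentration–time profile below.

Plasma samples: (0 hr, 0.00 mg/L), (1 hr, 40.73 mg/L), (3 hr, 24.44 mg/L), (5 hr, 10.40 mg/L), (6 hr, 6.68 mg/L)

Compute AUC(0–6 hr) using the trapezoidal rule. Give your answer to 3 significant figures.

AUC = 129 mg/L·hr

Trapezoidal AUC_0→6:
  [0→1]: (0.00+40.73)/2 × 1 = 20.365
  [1→3]: (40.73+24.44)/2 × 2 = 65.17
  [3→5]: (24.44+10.40)/2 × 2 = 34.84
  [5→6]: (10.40+6.68)/2 × 1 = 8.54
  Sum = 128.915 mg/L·hr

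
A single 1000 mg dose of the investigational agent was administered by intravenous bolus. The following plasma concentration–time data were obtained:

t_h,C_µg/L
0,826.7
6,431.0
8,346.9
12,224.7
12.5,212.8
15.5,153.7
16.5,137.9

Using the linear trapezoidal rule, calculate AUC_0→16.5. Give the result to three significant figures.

AUC = 6500 µg/L·h

Trapezoidal AUC_0→16.5:
  [0→6]: (826.7+431.0)/2 × 6 = 3773.1
  [6→8]: (431.0+346.9)/2 × 2 = 777.9
  [8→12]: (346.9+224.7)/2 × 4 = 1143.2
  [12→12.5]: (224.7+212.8)/2 × 0.5 = 109.375
  [12.5→15.5]: (212.8+153.7)/2 × 3 = 549.75
  [15.5→16.5]: (153.7+137.9)/2 × 1 = 145.8
  Sum = 6499.125 µg/L·h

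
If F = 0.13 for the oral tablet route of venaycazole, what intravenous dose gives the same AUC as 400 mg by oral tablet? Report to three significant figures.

D_iv = 52.0 mg

Systemic exposure from an extravascular dose = F × D_ev, so the equivalent IV dose is F × D_ev.
D_iv = F × D_ev = 0.13 × 400 = 52 mg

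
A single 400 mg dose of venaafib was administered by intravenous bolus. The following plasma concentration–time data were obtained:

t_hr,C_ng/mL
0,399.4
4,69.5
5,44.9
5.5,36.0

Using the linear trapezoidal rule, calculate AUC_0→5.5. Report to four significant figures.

AUC = 1015 ng/mL·hr

Trapezoidal AUC_0→5.5:
  [0→4]: (399.4+69.5)/2 × 4 = 937.8
  [4→5]: (69.5+44.9)/2 × 1 = 57.2
  [5→5.5]: (44.9+36.0)/2 × 0.5 = 20.225
  Sum = 1015.225 ng/mL·hr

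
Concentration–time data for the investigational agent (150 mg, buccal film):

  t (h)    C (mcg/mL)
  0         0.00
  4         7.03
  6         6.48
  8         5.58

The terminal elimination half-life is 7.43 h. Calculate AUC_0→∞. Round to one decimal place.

Trapezoidal AUC_0→8:
  [0→4]: (0.00+7.03)/2 × 4 = 14.06
  [4→6]: (7.03+6.48)/2 × 2 = 13.51
  [6→8]: (6.48+5.58)/2 × 2 = 12.06
  Sum = 39.63 mcg/mL·h
k_e = ln2 / t½ = 0.693147 / 7.43 = 0.0933 h^-1
Extrapolated tail: C_last / k_e = 5.58 / 0.0933 = 59.807
AUC_0→∞ = 39.63 + 59.807 = 99.437 mcg/mL·h

AUC = 99.4 mcg/mL·h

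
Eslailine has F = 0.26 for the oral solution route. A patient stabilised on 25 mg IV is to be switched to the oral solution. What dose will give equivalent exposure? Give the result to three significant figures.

D_oral = 96.2 mg

For equal systemic exposure: F × D_ev = D_iv
D_ev = D_iv / F = 25 / 0.26 = 96.1538 mg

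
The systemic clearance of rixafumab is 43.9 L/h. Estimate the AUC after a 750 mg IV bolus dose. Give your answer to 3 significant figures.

AUC = 17.1 mg/L·h

AUC_0→∞ = Dose_iv / CL
        = 750 / 43.9 = 17.0843 mg/L·h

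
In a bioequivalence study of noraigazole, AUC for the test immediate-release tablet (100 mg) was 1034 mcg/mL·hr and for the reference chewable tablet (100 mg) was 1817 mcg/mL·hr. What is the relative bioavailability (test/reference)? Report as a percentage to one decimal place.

F_rel = (AUC_test/D_test) / (AUC_ref/D_ref)
      = (1034/100) / (1817/100)
      = 10.34 / 18.17 = 0.5691 = 56.91%

F_rel = 56.9%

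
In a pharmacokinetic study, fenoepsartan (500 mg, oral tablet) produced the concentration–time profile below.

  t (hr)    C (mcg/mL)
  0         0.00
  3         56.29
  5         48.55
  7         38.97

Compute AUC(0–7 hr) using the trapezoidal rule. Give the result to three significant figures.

Trapezoidal AUC_0→7:
  [0→3]: (0.00+56.29)/2 × 3 = 84.435
  [3→5]: (56.29+48.55)/2 × 2 = 104.84
  [5→7]: (48.55+38.97)/2 × 2 = 87.52
  Sum = 276.795 mcg/mL·hr

AUC = 277 mcg/mL·hr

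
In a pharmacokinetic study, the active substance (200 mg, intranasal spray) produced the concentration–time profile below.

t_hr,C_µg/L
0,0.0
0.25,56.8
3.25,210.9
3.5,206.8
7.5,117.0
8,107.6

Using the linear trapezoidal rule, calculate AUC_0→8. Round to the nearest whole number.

Trapezoidal AUC_0→8:
  [0→0.25]: (0.0+56.8)/2 × 0.25 = 7.1
  [0.25→3.25]: (56.8+210.9)/2 × 3 = 401.55
  [3.25→3.5]: (210.9+206.8)/2 × 0.25 = 52.2125
  [3.5→7.5]: (206.8+117.0)/2 × 4 = 647.6
  [7.5→8]: (117.0+107.6)/2 × 0.5 = 56.15
  Sum = 1164.6125 µg/L·hr

AUC = 1165 µg/L·hr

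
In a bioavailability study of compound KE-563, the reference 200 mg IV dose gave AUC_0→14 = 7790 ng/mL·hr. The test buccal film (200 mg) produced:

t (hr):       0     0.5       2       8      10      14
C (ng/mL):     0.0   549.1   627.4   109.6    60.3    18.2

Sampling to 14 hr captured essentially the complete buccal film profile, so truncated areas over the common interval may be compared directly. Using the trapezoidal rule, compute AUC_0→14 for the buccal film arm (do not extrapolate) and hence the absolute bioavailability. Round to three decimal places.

Trapezoidal AUC_0→14 (buccal film):
  [0→0.5]: (0.0+549.1)/2 × 0.5 = 137.275
  [0.5→2]: (549.1+627.4)/2 × 1.5 = 882.375
  [2→8]: (627.4+109.6)/2 × 6 = 2211.0
  [8→10]: (109.6+60.3)/2 × 2 = 169.9
  [10→14]: (60.3+18.2)/2 × 4 = 157.0
  Sum = 3557.55 ng/mL·hr
F = (AUC_ev/D_ev)/(AUC_iv/D_iv) = (3557.55/200)/(7790/200) = 17.78775/38.95 = 0.4567

F = 0.457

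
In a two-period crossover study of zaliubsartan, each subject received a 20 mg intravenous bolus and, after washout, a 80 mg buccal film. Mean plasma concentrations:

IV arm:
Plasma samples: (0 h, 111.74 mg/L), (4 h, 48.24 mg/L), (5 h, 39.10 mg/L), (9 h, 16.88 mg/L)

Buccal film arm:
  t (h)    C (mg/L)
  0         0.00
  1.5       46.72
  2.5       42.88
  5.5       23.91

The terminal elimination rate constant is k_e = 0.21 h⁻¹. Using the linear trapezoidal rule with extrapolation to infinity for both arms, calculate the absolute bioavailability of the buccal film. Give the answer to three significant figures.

F = 0.132

Trapezoidal AUC_0→9 (IV):
  [0→4]: (111.74+48.24)/2 × 4 = 319.96
  [4→5]: (48.24+39.10)/2 × 1 = 43.67
  [5→9]: (39.10+16.88)/2 × 4 = 111.96
  Sum = 475.59 mg/L·h
IV tail: 16.88/0.21 = 80.381; AUC_iv,0→∞ = 475.59 + 80.381 = 555.971 mg/L·h
Trapezoidal AUC_0→5.5 (buccal film):
  [0→1.5]: (0.00+46.72)/2 × 1.5 = 35.04
  [1.5→2.5]: (46.72+42.88)/2 × 1 = 44.8
  [2.5→5.5]: (42.88+23.91)/2 × 3 = 100.185
  Sum = 180.025 mg/L·h
buccal film tail: 23.91/0.21 = 113.857; AUC_ev,0→∞ = 180.025 + 113.857 = 293.882 mg/L·h
F = (AUC_ev/D_ev)/(AUC_iv/D_iv) = (293.882/80)/(555.971/20) = 3.673525/27.79855 = 0.1321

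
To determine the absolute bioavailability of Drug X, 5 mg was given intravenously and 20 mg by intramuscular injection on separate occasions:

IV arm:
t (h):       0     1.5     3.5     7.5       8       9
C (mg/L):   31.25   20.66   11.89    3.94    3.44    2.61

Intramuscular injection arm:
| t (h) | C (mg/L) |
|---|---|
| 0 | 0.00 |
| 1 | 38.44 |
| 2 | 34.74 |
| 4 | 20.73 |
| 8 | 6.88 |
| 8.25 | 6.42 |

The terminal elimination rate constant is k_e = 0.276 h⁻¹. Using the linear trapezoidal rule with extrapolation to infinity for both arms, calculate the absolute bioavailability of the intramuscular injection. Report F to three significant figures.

Trapezoidal AUC_0→9 (IV):
  [0→1.5]: (31.25+20.66)/2 × 1.5 = 38.9325
  [1.5→3.5]: (20.66+11.89)/2 × 2 = 32.55
  [3.5→7.5]: (11.89+3.94)/2 × 4 = 31.66
  [7.5→8]: (3.94+3.44)/2 × 0.5 = 1.845
  [8→9]: (3.44+2.61)/2 × 1 = 3.025
  Sum = 108.0125 mg/L·h
IV tail: 2.61/0.276 = 9.457; AUC_iv,0→∞ = 108.0125 + 9.457 = 117.4695 mg/L·h
Trapezoidal AUC_0→8.25 (intramuscular injection):
  [0→1]: (0.00+38.44)/2 × 1 = 19.22
  [1→2]: (38.44+34.74)/2 × 1 = 36.59
  [2→4]: (34.74+20.73)/2 × 2 = 55.47
  [4→8]: (20.73+6.88)/2 × 4 = 55.22
  [8→8.25]: (6.88+6.42)/2 × 0.25 = 1.6625
  Sum = 168.1625 mg/L·h
intramuscular injection tail: 6.42/0.276 = 23.261; AUC_ev,0→∞ = 168.1625 + 23.261 = 191.4235 mg/L·h
F = (AUC_ev/D_ev)/(AUC_iv/D_iv) = (191.4235/20)/(117.4695/5) = 9.571175/23.4939 = 0.4074

F = 0.407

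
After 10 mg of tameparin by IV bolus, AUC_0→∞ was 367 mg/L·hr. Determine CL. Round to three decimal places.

CL = Dose_iv / AUC_0→∞
   = 10 / 367 = 0.027248 L/hr

CL = 0.027 L/hr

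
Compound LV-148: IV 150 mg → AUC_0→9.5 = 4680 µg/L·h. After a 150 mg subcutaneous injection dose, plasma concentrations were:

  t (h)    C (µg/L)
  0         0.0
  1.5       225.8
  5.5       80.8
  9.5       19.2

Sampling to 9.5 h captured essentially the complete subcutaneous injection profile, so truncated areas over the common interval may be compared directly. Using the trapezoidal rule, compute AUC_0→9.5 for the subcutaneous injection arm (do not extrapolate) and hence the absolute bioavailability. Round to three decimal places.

F = 0.210

Trapezoidal AUC_0→9.5 (subcutaneous injection):
  [0→1.5]: (0.0+225.8)/2 × 1.5 = 169.35
  [1.5→5.5]: (225.8+80.8)/2 × 4 = 613.2
  [5.5→9.5]: (80.8+19.2)/2 × 4 = 200.0
  Sum = 982.55 µg/L·h
F = (AUC_ev/D_ev)/(AUC_iv/D_iv) = (982.55/150)/(4680/150) = 6.55033/31.2 = 0.2099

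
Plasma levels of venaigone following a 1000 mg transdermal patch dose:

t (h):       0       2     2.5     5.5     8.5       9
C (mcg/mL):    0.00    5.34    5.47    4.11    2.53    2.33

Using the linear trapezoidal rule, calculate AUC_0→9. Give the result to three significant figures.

Trapezoidal AUC_0→9:
  [0→2]: (0.00+5.34)/2 × 2 = 5.34
  [2→2.5]: (5.34+5.47)/2 × 0.5 = 2.7025
  [2.5→5.5]: (5.47+4.11)/2 × 3 = 14.37
  [5.5→8.5]: (4.11+2.53)/2 × 3 = 9.96
  [8.5→9]: (2.53+2.33)/2 × 0.5 = 1.215
  Sum = 33.5875 mcg/mL·h

AUC = 33.6 mcg/mL·h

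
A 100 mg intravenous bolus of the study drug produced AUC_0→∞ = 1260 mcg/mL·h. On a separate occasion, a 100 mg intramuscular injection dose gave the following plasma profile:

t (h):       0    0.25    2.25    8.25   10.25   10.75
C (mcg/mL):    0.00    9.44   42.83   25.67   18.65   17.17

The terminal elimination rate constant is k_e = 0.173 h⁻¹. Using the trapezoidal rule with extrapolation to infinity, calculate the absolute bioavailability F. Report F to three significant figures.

Trapezoidal AUC_0→10.75 (intramuscular injection):
  [0→0.25]: (0.00+9.44)/2 × 0.25 = 1.18
  [0.25→2.25]: (9.44+42.83)/2 × 2 = 52.27
  [2.25→8.25]: (42.83+25.67)/2 × 6 = 205.5
  [8.25→10.25]: (25.67+18.65)/2 × 2 = 44.32
  [10.25→10.75]: (18.65+17.17)/2 × 0.5 = 8.955
  Sum = 312.225 mcg/mL·h
Tail: C_last/k_e = 17.17/0.173 = 99.249
AUC_0→∞ (intramuscular injection) = 312.225 + 99.249 = 411.474 mcg/mL·h
F = (AUC_ev/D_ev)/(AUC_iv/D_iv) = (411.474/100)/(1260/100) = 4.11474/12.6 = 0.3266

F = 0.327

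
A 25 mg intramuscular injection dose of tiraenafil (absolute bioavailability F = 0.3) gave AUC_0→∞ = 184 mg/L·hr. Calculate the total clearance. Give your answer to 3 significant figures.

CL = F × Dose / AUC_0→∞
   = 0.3 × 25 / 184 = 0.0407609 L/hr

CL = 0.0408 L/hr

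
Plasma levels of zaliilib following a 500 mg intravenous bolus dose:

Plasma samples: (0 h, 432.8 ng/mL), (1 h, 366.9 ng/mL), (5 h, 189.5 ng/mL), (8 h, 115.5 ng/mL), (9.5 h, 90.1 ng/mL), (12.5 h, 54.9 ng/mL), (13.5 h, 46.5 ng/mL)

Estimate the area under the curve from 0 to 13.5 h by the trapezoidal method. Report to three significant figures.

Trapezoidal AUC_0→13.5:
  [0→1]: (432.8+366.9)/2 × 1 = 399.85
  [1→5]: (366.9+189.5)/2 × 4 = 1112.8
  [5→8]: (189.5+115.5)/2 × 3 = 457.5
  [8→9.5]: (115.5+90.1)/2 × 1.5 = 154.2
  [9.5→12.5]: (90.1+54.9)/2 × 3 = 217.5
  [12.5→13.5]: (54.9+46.5)/2 × 1 = 50.7
  Sum = 2392.55 ng/mL·h

AUC = 2390 ng/mL·h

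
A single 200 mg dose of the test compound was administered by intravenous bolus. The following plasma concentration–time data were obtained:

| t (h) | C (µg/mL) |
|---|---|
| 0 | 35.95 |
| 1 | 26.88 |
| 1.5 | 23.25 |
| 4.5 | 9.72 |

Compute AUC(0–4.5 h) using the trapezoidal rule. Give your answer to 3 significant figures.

AUC = 93.4 µg/mL·h

Trapezoidal AUC_0→4.5:
  [0→1]: (35.95+26.88)/2 × 1 = 31.415
  [1→1.5]: (26.88+23.25)/2 × 0.5 = 12.5325
  [1.5→4.5]: (23.25+9.72)/2 × 3 = 49.455
  Sum = 93.4025 µg/mL·h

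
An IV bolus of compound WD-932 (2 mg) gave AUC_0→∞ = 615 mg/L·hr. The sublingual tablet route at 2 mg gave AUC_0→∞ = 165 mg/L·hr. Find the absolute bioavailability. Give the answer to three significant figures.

F = 0.268

F = (AUC_ev / D_ev) / (AUC_iv / D_iv)
  = (165/2) / (615/2)
  = 82.5 / 307.5 = 0.2683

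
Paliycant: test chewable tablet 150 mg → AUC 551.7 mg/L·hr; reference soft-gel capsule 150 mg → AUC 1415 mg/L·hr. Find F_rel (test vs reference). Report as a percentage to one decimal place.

F_rel = (AUC_test/D_test) / (AUC_ref/D_ref)
      = (551.7/150) / (1415/150)
      = 3.678 / 9.43333 = 0.3899 = 38.99%

F_rel = 39.0%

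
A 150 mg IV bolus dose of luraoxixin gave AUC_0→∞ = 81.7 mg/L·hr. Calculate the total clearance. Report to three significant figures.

CL = 1.84 L/hr

CL = Dose_iv / AUC_0→∞
   = 150 / 81.7 = 1.83599 L/hr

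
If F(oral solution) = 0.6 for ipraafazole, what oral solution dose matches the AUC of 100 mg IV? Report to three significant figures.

For equal systemic exposure: F × D_ev = D_iv
D_ev = D_iv / F = 100 / 0.6 = 166.667 mg

D_oral = 167 mg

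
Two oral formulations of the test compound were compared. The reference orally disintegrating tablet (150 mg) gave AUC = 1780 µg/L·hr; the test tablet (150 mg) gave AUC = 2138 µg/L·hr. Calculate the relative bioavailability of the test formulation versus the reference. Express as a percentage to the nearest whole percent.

F_rel = 120%

F_rel = (AUC_test/D_test) / (AUC_ref/D_ref)
      = (2138/150) / (1780/150)
      = 14.2533 / 11.8667 = 1.2011 = 120.11%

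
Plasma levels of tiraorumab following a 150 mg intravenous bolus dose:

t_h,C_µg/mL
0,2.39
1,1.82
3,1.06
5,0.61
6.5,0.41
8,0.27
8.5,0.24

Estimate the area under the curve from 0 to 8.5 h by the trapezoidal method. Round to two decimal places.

AUC = 8.06 µg/mL·h

Trapezoidal AUC_0→8.5:
  [0→1]: (2.39+1.82)/2 × 1 = 2.105
  [1→3]: (1.82+1.06)/2 × 2 = 2.88
  [3→5]: (1.06+0.61)/2 × 2 = 1.67
  [5→6.5]: (0.61+0.41)/2 × 1.5 = 0.765
  [6.5→8]: (0.41+0.27)/2 × 1.5 = 0.51
  [8→8.5]: (0.27+0.24)/2 × 0.5 = 0.1275
  Sum = 8.0575 µg/mL·h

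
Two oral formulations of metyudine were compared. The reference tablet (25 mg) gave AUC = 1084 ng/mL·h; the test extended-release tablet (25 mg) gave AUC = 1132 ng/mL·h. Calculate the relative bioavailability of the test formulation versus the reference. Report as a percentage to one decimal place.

F_rel = 104.4%

F_rel = (AUC_test/D_test) / (AUC_ref/D_ref)
      = (1132/25) / (1084/25)
      = 45.28 / 43.36 = 1.0443 = 104.43%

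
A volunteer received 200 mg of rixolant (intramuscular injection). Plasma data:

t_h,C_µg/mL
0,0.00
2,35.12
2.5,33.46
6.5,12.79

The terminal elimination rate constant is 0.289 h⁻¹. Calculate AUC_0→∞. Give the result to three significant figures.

AUC = 189 µg/mL·h

Trapezoidal AUC_0→6.5:
  [0→2]: (0.00+35.12)/2 × 2 = 35.12
  [2→2.5]: (35.12+33.46)/2 × 0.5 = 17.145
  [2.5→6.5]: (33.46+12.79)/2 × 4 = 92.5
  Sum = 144.765 µg/mL·h
Extrapolated tail: C_last / k_e = 12.79 / 0.289 = 44.256
AUC_0→∞ = 144.765 + 44.256 = 189.021 µg/mL·h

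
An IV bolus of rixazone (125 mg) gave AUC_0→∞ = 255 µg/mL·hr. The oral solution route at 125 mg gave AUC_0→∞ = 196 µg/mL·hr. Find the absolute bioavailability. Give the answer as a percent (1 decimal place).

F = 76.9%

F = (AUC_ev / D_ev) / (AUC_iv / D_iv)
  = (196/125) / (255/125)
  = 1.568 / 2.04 = 0.7686
  = 76.86%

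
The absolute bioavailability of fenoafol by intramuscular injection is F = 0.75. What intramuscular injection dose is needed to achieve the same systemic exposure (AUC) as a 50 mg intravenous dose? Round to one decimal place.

D_intramuscular = 66.7 mg

For equal systemic exposure: F × D_ev = D_iv
D_ev = D_iv / F = 50 / 0.75 = 66.6667 mg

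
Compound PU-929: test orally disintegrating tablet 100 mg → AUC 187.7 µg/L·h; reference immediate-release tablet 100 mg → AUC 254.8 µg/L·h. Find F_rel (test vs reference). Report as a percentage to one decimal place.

F_rel = 73.7%

F_rel = (AUC_test/D_test) / (AUC_ref/D_ref)
      = (187.7/100) / (254.8/100)
      = 1.877 / 2.548 = 0.7367 = 73.67%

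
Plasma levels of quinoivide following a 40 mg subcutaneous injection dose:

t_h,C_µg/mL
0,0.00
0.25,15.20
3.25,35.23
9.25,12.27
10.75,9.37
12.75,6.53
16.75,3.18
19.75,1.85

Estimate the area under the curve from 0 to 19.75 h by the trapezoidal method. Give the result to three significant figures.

AUC = 279 µg/mL·h

Trapezoidal AUC_0→19.75:
  [0→0.25]: (0.00+15.20)/2 × 0.25 = 1.9
  [0.25→3.25]: (15.20+35.23)/2 × 3 = 75.645
  [3.25→9.25]: (35.23+12.27)/2 × 6 = 142.5
  [9.25→10.75]: (12.27+9.37)/2 × 1.5 = 16.23
  [10.75→12.75]: (9.37+6.53)/2 × 2 = 15.9
  [12.75→16.75]: (6.53+3.18)/2 × 4 = 19.42
  [16.75→19.75]: (3.18+1.85)/2 × 3 = 7.545
  Sum = 279.14 µg/mL·h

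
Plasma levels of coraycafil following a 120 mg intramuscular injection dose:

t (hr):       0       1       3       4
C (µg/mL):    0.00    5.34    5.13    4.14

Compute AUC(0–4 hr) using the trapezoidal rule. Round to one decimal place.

Trapezoidal AUC_0→4:
  [0→1]: (0.00+5.34)/2 × 1 = 2.67
  [1→3]: (5.34+5.13)/2 × 2 = 10.47
  [3→4]: (5.13+4.14)/2 × 1 = 4.635
  Sum = 17.775 µg/mL·hr

AUC = 17.8 µg/mL·hr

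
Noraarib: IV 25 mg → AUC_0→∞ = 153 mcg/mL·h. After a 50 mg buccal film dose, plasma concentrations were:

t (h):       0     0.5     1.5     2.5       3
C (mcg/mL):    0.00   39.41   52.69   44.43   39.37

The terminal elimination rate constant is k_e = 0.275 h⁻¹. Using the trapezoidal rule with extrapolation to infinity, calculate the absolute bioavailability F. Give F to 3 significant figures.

Trapezoidal AUC_0→3 (buccal film):
  [0→0.5]: (0.00+39.41)/2 × 0.5 = 9.8525
  [0.5→1.5]: (39.41+52.69)/2 × 1 = 46.05
  [1.5→2.5]: (52.69+44.43)/2 × 1 = 48.56
  [2.5→3]: (44.43+39.37)/2 × 0.5 = 20.95
  Sum = 125.4125 mcg/mL·h
Tail: C_last/k_e = 39.37/0.275 = 143.164
AUC_0→∞ (buccal film) = 125.4125 + 143.164 = 268.5765 mcg/mL·h
F = (AUC_ev/D_ev)/(AUC_iv/D_iv) = (268.5765/50)/(153/25) = 5.37153/6.12 = 0.8777

F = 0.878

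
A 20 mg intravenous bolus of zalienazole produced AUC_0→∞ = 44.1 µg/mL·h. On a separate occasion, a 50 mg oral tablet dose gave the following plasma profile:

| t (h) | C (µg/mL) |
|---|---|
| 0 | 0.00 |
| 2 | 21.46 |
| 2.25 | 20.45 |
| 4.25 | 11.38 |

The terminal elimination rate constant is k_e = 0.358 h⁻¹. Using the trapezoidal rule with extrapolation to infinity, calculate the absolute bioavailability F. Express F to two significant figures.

Trapezoidal AUC_0→4.25 (oral tablet):
  [0→2]: (0.00+21.46)/2 × 2 = 21.46
  [2→2.25]: (21.46+20.45)/2 × 0.25 = 5.23875
  [2.25→4.25]: (20.45+11.38)/2 × 2 = 31.83
  Sum = 58.52875 µg/mL·h
Tail: C_last/k_e = 11.38/0.358 = 31.788
AUC_0→∞ (oral tablet) = 58.52875 + 31.788 = 90.31675 µg/mL·h
F = (AUC_ev/D_ev)/(AUC_iv/D_iv) = (90.31675/50)/(44.1/20) = 1.806335/2.205 = 0.8192

F = 0.82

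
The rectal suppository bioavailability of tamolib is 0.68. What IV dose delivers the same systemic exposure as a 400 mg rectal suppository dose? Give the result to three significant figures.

D_iv = 272 mg

Systemic exposure from an extravascular dose = F × D_ev, so the equivalent IV dose is F × D_ev.
D_iv = F × D_ev = 0.68 × 400 = 272 mg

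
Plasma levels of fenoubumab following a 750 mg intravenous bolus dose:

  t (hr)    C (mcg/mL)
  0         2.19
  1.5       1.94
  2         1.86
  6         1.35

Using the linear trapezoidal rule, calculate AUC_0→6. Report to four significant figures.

AUC = 10.47 mcg/mL·hr

Trapezoidal AUC_0→6:
  [0→1.5]: (2.19+1.94)/2 × 1.5 = 3.0975
  [1.5→2]: (1.94+1.86)/2 × 0.5 = 0.95
  [2→6]: (1.86+1.35)/2 × 4 = 6.42
  Sum = 10.4675 mcg/mL·hr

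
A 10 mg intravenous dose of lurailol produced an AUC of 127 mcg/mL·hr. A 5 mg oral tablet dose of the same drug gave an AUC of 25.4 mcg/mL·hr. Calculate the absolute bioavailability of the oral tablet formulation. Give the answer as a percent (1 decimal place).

F = (AUC_ev / D_ev) / (AUC_iv / D_iv)
  = (25.4/5) / (127/10)
  = 5.08 / 12.7 = 0.4000
  = 40.00%

F = 40.0%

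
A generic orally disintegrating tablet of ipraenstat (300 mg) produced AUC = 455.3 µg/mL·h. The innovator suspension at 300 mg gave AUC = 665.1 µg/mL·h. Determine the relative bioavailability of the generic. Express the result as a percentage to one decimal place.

F_rel = 68.5%

F_rel = (AUC_test/D_test) / (AUC_ref/D_ref)
      = (455.3/300) / (665.1/300)
      = 1.51767 / 2.217 = 0.6846 = 68.46%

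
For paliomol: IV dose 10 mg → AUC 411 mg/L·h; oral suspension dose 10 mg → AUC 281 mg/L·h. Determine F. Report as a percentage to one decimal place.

F = (AUC_ev / D_ev) / (AUC_iv / D_iv)
  = (281/10) / (411/10)
  = 28.1 / 41.1 = 0.6837
  = 68.37%

F = 68.4%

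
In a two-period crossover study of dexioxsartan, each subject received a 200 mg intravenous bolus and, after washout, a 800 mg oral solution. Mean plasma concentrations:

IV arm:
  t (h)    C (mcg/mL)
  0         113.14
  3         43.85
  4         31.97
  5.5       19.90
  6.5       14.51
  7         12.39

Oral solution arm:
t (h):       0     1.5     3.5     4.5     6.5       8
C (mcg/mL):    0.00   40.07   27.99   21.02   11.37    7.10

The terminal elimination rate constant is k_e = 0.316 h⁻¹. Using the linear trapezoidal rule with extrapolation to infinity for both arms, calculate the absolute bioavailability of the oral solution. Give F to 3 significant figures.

Trapezoidal AUC_0→7 (IV):
  [0→3]: (113.14+43.85)/2 × 3 = 235.485
  [3→4]: (43.85+31.97)/2 × 1 = 37.91
  [4→5.5]: (31.97+19.90)/2 × 1.5 = 38.9025
  [5.5→6.5]: (19.90+14.51)/2 × 1 = 17.205
  [6.5→7]: (14.51+12.39)/2 × 0.5 = 6.725
  Sum = 336.2275 mcg/mL·h
IV tail: 12.39/0.316 = 39.209; AUC_iv,0→∞ = 336.2275 + 39.209 = 375.4365 mcg/mL·h
Trapezoidal AUC_0→8 (oral solution):
  [0→1.5]: (0.00+40.07)/2 × 1.5 = 30.0525
  [1.5→3.5]: (40.07+27.99)/2 × 2 = 68.06
  [3.5→4.5]: (27.99+21.02)/2 × 1 = 24.505
  [4.5→6.5]: (21.02+11.37)/2 × 2 = 32.39
  [6.5→8]: (11.37+7.10)/2 × 1.5 = 13.8525
  Sum = 168.86 mcg/mL·h
oral solution tail: 7.10/0.316 = 22.468; AUC_ev,0→∞ = 168.86 + 22.468 = 191.328 mcg/mL·h
F = (AUC_ev/D_ev)/(AUC_iv/D_iv) = (191.328/800)/(375.4365/200) = 0.23916/1.8771825 = 0.1274

F = 0.127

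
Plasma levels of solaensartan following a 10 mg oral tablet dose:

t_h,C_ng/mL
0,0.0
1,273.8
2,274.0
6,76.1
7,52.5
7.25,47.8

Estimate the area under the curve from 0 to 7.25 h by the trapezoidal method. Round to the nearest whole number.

Trapezoidal AUC_0→7.25:
  [0→1]: (0.0+273.8)/2 × 1 = 136.9
  [1→2]: (273.8+274.0)/2 × 1 = 273.9
  [2→6]: (274.0+76.1)/2 × 4 = 700.2
  [6→7]: (76.1+52.5)/2 × 1 = 64.3
  [7→7.25]: (52.5+47.8)/2 × 0.25 = 12.5375
  Sum = 1187.8375 ng/mL·h

AUC = 1188 ng/mL·h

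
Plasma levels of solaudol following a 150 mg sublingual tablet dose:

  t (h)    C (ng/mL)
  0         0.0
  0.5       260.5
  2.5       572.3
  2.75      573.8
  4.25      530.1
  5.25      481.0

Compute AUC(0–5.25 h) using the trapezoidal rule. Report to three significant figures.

AUC = 2370 ng/mL·h

Trapezoidal AUC_0→5.25:
  [0→0.5]: (0.0+260.5)/2 × 0.5 = 65.125
  [0.5→2.5]: (260.5+572.3)/2 × 2 = 832.8
  [2.5→2.75]: (572.3+573.8)/2 × 0.25 = 143.2625
  [2.75→4.25]: (573.8+530.1)/2 × 1.5 = 827.925
  [4.25→5.25]: (530.1+481.0)/2 × 1 = 505.55
  Sum = 2374.6625 ng/mL·h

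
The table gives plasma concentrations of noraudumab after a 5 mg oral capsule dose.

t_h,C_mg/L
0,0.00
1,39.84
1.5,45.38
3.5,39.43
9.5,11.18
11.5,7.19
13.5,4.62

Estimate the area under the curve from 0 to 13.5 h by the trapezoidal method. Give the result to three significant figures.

Trapezoidal AUC_0→13.5:
  [0→1]: (0.00+39.84)/2 × 1 = 19.92
  [1→1.5]: (39.84+45.38)/2 × 0.5 = 21.305
  [1.5→3.5]: (45.38+39.43)/2 × 2 = 84.81
  [3.5→9.5]: (39.43+11.18)/2 × 6 = 151.83
  [9.5→11.5]: (11.18+7.19)/2 × 2 = 18.37
  [11.5→13.5]: (7.19+4.62)/2 × 2 = 11.81
  Sum = 308.045 mg/L·h

AUC = 308 mg/L·h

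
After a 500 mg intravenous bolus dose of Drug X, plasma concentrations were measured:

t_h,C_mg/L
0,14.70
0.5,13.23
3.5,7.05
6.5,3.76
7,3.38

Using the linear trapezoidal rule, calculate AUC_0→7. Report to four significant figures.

Trapezoidal AUC_0→7:
  [0→0.5]: (14.70+13.23)/2 × 0.5 = 6.9825
  [0.5→3.5]: (13.23+7.05)/2 × 3 = 30.42
  [3.5→6.5]: (7.05+3.76)/2 × 3 = 16.215
  [6.5→7]: (3.76+3.38)/2 × 0.5 = 1.785
  Sum = 55.4025 mg/L·h

AUC = 55.40 mg/L·h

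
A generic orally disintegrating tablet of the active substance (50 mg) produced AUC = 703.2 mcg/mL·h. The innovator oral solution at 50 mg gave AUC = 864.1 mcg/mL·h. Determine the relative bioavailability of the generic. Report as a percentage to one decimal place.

F_rel = 81.4%

F_rel = (AUC_test/D_test) / (AUC_ref/D_ref)
      = (703.2/50) / (864.1/50)
      = 14.064 / 17.282 = 0.8138 = 81.38%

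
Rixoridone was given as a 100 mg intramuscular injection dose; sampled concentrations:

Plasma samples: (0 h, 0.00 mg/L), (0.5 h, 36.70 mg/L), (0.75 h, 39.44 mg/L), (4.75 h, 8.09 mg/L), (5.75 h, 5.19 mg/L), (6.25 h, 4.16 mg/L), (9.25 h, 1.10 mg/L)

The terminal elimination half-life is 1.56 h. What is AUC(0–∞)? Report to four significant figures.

Trapezoidal AUC_0→9.25:
  [0→0.5]: (0.00+36.70)/2 × 0.5 = 9.175
  [0.5→0.75]: (36.70+39.44)/2 × 0.25 = 9.5175
  [0.75→4.75]: (39.44+8.09)/2 × 4 = 95.06
  [4.75→5.75]: (8.09+5.19)/2 × 1 = 6.64
  [5.75→6.25]: (5.19+4.16)/2 × 0.5 = 2.3375
  [6.25→9.25]: (4.16+1.10)/2 × 3 = 7.89
  Sum = 130.62 mg/L·h
k_e = ln2 / t½ = 0.693147 / 1.56 = 0.4443 h^-1
Extrapolated tail: C_last / k_e = 1.10 / 0.4443 = 2.476
AUC_0→∞ = 130.62 + 2.476 = 133.096 mg/L·h

AUC = 133.1 mg/L·h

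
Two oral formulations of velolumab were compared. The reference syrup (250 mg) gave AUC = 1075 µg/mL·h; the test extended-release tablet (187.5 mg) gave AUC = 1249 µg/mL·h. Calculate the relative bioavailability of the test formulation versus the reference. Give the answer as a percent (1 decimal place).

F_rel = (AUC_test/D_test) / (AUC_ref/D_ref)
      = (1249/187.5) / (1075/250)
      = 6.66133 / 4.3 = 1.5491 = 154.91%

F_rel = 154.9%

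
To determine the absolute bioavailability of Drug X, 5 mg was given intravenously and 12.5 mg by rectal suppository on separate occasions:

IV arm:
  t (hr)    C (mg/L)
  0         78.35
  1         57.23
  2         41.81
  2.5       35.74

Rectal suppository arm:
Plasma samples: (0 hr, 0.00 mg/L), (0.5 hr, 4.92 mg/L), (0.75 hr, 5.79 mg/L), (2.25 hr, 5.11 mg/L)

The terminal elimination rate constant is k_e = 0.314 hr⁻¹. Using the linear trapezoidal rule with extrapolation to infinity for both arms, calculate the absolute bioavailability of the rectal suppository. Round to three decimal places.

Trapezoidal AUC_0→2.5 (IV):
  [0→1]: (78.35+57.23)/2 × 1 = 67.79
  [1→2]: (57.23+41.81)/2 × 1 = 49.52
  [2→2.5]: (41.81+35.74)/2 × 0.5 = 19.3875
  Sum = 136.6975 mg/L·hr
IV tail: 35.74/0.314 = 113.822; AUC_iv,0→∞ = 136.6975 + 113.822 = 250.5195 mg/L·hr
Trapezoidal AUC_0→2.25 (rectal suppository):
  [0→0.5]: (0.00+4.92)/2 × 0.5 = 1.23
  [0.5→0.75]: (4.92+5.79)/2 × 0.25 = 1.33875
  [0.75→2.25]: (5.79+5.11)/2 × 1.5 = 8.175
  Sum = 10.74375 mg/L·hr
rectal suppository tail: 5.11/0.314 = 16.274; AUC_ev,0→∞ = 10.74375 + 16.274 = 27.01775 mg/L·hr
F = (AUC_ev/D_ev)/(AUC_iv/D_iv) = (27.01775/12.5)/(250.5195/5) = 2.16142/50.1039 = 0.0431

F = 0.043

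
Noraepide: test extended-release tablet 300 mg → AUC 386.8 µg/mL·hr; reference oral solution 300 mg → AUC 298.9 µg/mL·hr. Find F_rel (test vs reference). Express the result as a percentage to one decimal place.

F_rel = (AUC_test/D_test) / (AUC_ref/D_ref)
      = (386.8/300) / (298.9/300)
      = 1.28933 / 0.996333 = 1.2941 = 129.41%

F_rel = 129.4%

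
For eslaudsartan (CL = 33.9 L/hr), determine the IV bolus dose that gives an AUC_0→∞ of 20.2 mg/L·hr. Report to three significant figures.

Dose_iv = CL × AUC_0→∞
     = 33.9 × 20.2 = 684.78 mg

Dose = 685 mg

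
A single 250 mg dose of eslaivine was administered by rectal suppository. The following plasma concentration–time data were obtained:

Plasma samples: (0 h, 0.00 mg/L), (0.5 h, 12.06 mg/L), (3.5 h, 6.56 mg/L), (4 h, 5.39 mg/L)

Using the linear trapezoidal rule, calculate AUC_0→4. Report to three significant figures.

AUC = 33.9 mg/L·h

Trapezoidal AUC_0→4:
  [0→0.5]: (0.00+12.06)/2 × 0.5 = 3.015
  [0.5→3.5]: (12.06+6.56)/2 × 3 = 27.93
  [3.5→4]: (6.56+5.39)/2 × 0.5 = 2.9875
  Sum = 33.9325 mg/L·h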